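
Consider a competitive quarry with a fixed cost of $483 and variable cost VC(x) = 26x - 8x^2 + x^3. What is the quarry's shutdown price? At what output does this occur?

$10 per unit, at x = 4

The shutdown price is the minimum of AVC. VC = 26x - 8x^2 + x^3, so AVC = 26 - 8x + x^2.
At the minimum of AVC, MC = AVC. MC = 26 - 16x + 3x^2; setting MC = AVC gives 2x^2 - 8x = 0, so x = 4. min AVC = 10.
So the shutdown price is $10.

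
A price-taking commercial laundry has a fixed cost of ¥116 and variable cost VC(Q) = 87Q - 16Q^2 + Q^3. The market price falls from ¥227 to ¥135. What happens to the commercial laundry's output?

AVC = 87 - 16Q + Q^2, minimized at Q = 8 where min AVC = ¥23. MC = 87 - 32Q + 3Q^2.
With P = ¥227 above the shutdown price, P = MC gives Q = 14.
At P = ¥135 ≥ min AVC, set P = MC: Q = 12. The firm stays open but cuts output.

Output falls from 14 to 12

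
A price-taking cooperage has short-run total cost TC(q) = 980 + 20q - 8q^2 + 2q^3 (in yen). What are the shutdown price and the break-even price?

Shutdown price = ¥12; break-even price = ¥202

Shutdown price = min AVC. AVC = 20 - 8q + 2q^2, with vertex at q = 2 and minimum ¥12.
ATC = 980/q + 20 - 8q + 2q^2. Setting dATC/dq = −980/q^2 − 8 + 4q = 0 gives q = 7 (since 4·7^3 − 8·7^2 = 980).
min ATC = 980/7 + 20 − 8·7 + 2·7^2 = ¥202. That is the break-even price.
Between these two prices the firm operates at a loss; above ¥202 it earns a profit.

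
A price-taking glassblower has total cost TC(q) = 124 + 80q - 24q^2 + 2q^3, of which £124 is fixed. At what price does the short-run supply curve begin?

£8 per unit

Short-run supply begins at min AVC. From VC = 80q - 24q^2 + 2q^3, AVC = 80 - 24q + 2q^2.
At the minimum of AVC, MC = AVC. MC = 80 - 48q + 6q^2; setting MC = AVC gives 4q^2 - 24q = 0, so q = 6. min AVC = 8.
For P < £8 the firm produces nothing.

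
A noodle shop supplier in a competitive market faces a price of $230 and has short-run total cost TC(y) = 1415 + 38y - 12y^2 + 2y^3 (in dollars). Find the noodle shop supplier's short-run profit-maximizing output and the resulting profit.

Profit = -$135 at y = 8

AVC = 38 - 12y + 2y^2; min AVC = $20 at y = 3. Since P = $230 ≥ min AVC, the firm produces.
With MC = 38 - 24y + 6y^2, P = MC on the upward-sloping part at y* = 8.
TR = 230·8 = 1840. TC = 1415 + 560 = 1975. Profit = 1840 − 1975 = -$135.
By producing, the firm covers all variable cost plus $1280 of fixed cost; shutting down would lose the full $1415.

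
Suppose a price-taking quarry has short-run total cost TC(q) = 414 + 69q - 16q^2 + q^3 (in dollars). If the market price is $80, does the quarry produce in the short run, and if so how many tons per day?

From TC, MC = TC'(q) = 69 - 32q + 3q^2 and AVC = VC/q = 69 - 16q + q^2.
The AVC parabola has its vertex at q = 16/2 = 8, where AVC = 69 - 16·8 + 8^2 = $5.
Because $80 ≥ $5, revenue can cover variable cost; the firm operates.
Set P = MC: 80 = 69 - 32q + 3q^2 → -11 - 32q + 3q^2 = 0. The roots are q = -1/3 and q = 11; the profit-maximizing output is on the rising part of MC, so q* = 11.
Check: AVC at q = 11 is $14 ≤ P, so revenue covers variable cost.
Profit = P·q − TC = 80·11 − 568 = $312.

Produce at q = 11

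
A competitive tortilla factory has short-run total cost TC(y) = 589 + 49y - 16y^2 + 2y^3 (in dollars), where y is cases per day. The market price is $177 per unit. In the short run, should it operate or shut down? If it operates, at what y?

Produce at y = 8

Variable cost is VC = 49y - 16y^2 + 2y^3, so AVC = VC/y = 49 - 16y + 2y^2 and MC = dTC/dy = 49 - 32y + 6y^2.
AVC is minimized where dAVC/dy = -16 + 4y = 0, at y = 4; min AVC = 49 - 16·4 + 2·4^2 = $17.
P = $177 exceeds min AVC = $17, so the firm stays open.
Solving P = MC: -128 - 32y + 6y^2 = 0 ⇒ y = -8/3 or 8. On the upward-sloping branch, y* = 8.
Check: AVC at y = 8 is $49 ≤ P, so revenue covers variable cost.
Profit = P·y − TC = 177·8 − 981 = $435.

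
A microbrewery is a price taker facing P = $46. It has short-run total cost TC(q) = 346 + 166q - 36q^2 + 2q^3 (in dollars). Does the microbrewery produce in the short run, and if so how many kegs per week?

Produce at q = 10

From TC, MC = TC'(q) = 166 - 72q + 6q^2 and AVC = VC/q = 166 - 36q + 2q^2.
The AVC parabola has its vertex at q = 36/4 = 9, where AVC = 166 - 36·9 + 2·9^2 = $4.
Since P = $46 ≥ min AVC = $4, price covers variable cost and the firm should produce.
Solving P = MC: 120 - 72q + 6q^2 = 0 ⇒ q = 2 or 10. On the upward-sloping branch, q* = 10.
Check: AVC at q = 10 is $6 ≤ P, so revenue covers variable cost.
Profit = P·q − TC = 46·10 − 406 = $54.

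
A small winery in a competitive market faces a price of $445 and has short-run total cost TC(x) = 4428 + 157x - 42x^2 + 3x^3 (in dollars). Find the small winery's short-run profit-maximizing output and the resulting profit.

AVC = 157 - 42x + 3x^2; min AVC = $10 at x = 7. Since P = $445 ≥ min AVC, the firm produces.
MC = 157 - 84x + 9x^2. Setting P = MC and taking the root on the rising branch gives x* = 12.
TR = 445·12 = 5340. TC = 4428 + 1020 = 5448. Profit = 5340 − 5448 = -$108.
By producing, the firm covers all variable cost plus $4320 of fixed cost; shutting down would lose the full $4428.

Profit = -$108 at x = 12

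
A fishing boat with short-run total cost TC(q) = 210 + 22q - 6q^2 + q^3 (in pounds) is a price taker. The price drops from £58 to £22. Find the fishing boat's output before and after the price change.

AVC = 22 - 6q + q^2, minimized at q = 3 where min AVC = £13. MC = 22 - 12q + 3q^2.
With P = £58 above the shutdown price, P = MC gives q = 6.
At P = £22 ≥ min AVC, set P = MC: q = 4. The firm stays open but cuts output.

Output falls from 6 to 4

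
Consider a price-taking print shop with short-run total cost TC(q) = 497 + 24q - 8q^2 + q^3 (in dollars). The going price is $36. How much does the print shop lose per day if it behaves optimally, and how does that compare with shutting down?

AVC = 24 - 8q + q^2 has its minimum $8 at q = 4; price $36 clears that bar, so the firm operates.
With MC = 24 - 16q + 3q^2, P = MC on the upward-sloping part at q* = 6.
TR = 36·6 = 216. TC = 497 + 72 = 569. Profit = 216 − 569 = -$353.
Shutting down would mean losing the fixed cost of $497, so operating at a loss of $353 is better by $144.

Profit = -$353 at q = 6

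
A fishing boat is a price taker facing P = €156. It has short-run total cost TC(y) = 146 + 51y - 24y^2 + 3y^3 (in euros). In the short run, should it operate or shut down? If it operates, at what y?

Produce at y = 7

From TC, MC = TC'(y) = 51 - 48y + 9y^2 and AVC = VC/y = 51 - 24y + 3y^2.
The AVC parabola has its vertex at y = 24/6 = 4, where AVC = 51 - 24·4 + 3·4^2 = €3.
Since P = €156 ≥ min AVC = €3, price covers variable cost and the firm should produce.
Solving P = MC: -105 - 48y + 9y^2 = 0 ⇒ y = -5/3 or 7. On the upward-sloping branch, y* = 7.
Check: AVC at y = 7 is €30 ≤ P, so revenue covers variable cost.
Profit = P·y − TC = 156·7 − 356 = €736.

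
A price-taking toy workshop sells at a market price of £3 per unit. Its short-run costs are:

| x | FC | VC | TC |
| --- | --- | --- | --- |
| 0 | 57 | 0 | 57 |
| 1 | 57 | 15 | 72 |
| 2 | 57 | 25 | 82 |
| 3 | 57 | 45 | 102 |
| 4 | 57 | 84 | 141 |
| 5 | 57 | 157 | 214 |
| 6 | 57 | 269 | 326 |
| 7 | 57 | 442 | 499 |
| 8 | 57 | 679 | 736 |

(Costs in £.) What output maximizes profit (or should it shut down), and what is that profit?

Tabulate TR − TC: x=0: -57; x=1: -69; x=2: -76; x=3: -93; x=4: -129; x=5: -199; x=6: -308; x=7: -478; x=8: -712.
Profit is highest at x = 0. Equivalently, the lowest AVC in the table is 25/2 ≈ £12.50 at x = 2, and P = £3 falls below it — price never covers variable cost, so the firm shuts down and loses only its fixed cost.

x = 0 (shut down); profit = -£57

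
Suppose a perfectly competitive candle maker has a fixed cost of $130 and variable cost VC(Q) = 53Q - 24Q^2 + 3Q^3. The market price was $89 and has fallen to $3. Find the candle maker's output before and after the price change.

MC = 53 - 48Q + 9Q^2; the shutdown threshold is min AVC = $5 (at Q = 4).
At P = $89 ≥ min AVC, set P = MC on the rising branch: Q = 6.
At P = $3 < min AVC = $5, price no longer covers variable cost at any output, so the firm shuts down: Q = 0.

Output falls from 6 to 0 (the firm shuts down)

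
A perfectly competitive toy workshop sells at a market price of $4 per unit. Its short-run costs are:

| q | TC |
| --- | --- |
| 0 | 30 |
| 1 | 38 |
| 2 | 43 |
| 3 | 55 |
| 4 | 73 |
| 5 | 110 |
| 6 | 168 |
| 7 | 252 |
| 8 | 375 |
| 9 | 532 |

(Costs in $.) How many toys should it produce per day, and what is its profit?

q = 0 (shut down); profit = -$30

Compute π = P·q − TC at each output: q=0: -30; q=1: -34; q=2: -35; q=3: -43; q=4: -57; q=5: -90; q=6: -144; q=7: -224; q=8: -343; q=9: -496.
Profit is highest at q = 0. Equivalently, the lowest AVC in the table is 13/2 ≈ $6.50 at q = 2, and P = $4 falls below it — price never covers variable cost, so the firm shuts down and loses only its fixed cost.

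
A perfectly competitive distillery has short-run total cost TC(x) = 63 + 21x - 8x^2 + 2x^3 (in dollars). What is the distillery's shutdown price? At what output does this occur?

The shutdown price is the minimum of AVC. VC = 21x - 8x^2 + 2x^3, so AVC = 21 - 8x + 2x^2.
dAVC/dx = -8 + 4x = 0 gives x = 2. min AVC = 21 - 8·2 + 2·2^2 = 13.
For P < $13 the firm produces nothing.

$13 per unit, at x = 2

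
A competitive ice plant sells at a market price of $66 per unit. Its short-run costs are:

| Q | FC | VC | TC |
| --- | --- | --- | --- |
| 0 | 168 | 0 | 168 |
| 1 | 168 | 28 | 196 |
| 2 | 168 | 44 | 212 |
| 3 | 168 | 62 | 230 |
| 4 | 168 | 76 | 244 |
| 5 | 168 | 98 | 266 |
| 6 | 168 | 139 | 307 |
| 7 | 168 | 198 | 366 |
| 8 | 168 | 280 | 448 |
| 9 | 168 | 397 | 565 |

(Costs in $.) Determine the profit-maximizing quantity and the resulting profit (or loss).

Q = 7; profit = $96

Tabulate TR − TC: Q=0: -168; Q=1: -130; Q=2: -80; Q=3: -32; Q=4: 20; Q=5: 64; Q=6: 89; Q=7: 96; Q=8: 80; Q=9: 29.
Profit is maximized at Q = 7. AVC there is 198/7 = $28.29 ≤ P, so producing beats shutting down (which would give -$168).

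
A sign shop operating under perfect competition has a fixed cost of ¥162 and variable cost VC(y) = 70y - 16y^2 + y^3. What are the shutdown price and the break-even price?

AVC = 70 - 16y + y^2; minimized at y = 8, giving min AVC = ¥6. That is the shutdown price.
ATC = 162/y + 70 - 16y + y^2. Setting dATC/dy = −162/y^2 − 16 + 2y = 0 gives y = 9 (since 2·9^3 − 16·9^2 = 162).
min ATC = 162/9 + 70 − 16·9 + 9^2 = ¥25. That is the break-even price.
Between these two prices the firm operates at a loss; above ¥25 it earns a profit.

Shutdown price = ¥6; break-even price = ¥25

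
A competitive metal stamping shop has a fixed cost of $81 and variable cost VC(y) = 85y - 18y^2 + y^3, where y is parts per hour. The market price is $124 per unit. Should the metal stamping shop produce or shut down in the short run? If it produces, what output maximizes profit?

Produce at y = 13

Strip out fixed cost: VC = 85y - 18y^2 + y^3. Then AVC = 85 - 18y + y^2 and MC = 85 - 36y + 3y^2.
AVC is minimized where dAVC/dy = -18 + 2y = 0, at y = 9; min AVC = 85 - 18·9 + 9^2 = $4.
Because $124 ≥ $4, revenue can cover variable cost; the firm operates.
Solving P = MC: -39 - 36y + 3y^2 = 0 ⇒ y = -1 or 13. On the upward-sloping branch, y* = 13.
Check: AVC at y = 13 is $20 ≤ P, so revenue covers variable cost.
Profit = P·y − TC = 124·13 − 341 = $1271.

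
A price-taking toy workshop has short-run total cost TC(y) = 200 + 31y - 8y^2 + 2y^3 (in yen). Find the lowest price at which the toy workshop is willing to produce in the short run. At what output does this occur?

Short-run supply begins at min AVC. From VC = 31y - 8y^2 + 2y^3, AVC = 31 - 8y + 2y^2.
At the minimum of AVC, MC = AVC. MC = 31 - 16y + 6y^2; setting MC = AVC gives 4y^2 - 8y = 0, so y = 2. min AVC = 23.
The firm shuts down for any P below ¥23.

¥23 per unit, at y = 2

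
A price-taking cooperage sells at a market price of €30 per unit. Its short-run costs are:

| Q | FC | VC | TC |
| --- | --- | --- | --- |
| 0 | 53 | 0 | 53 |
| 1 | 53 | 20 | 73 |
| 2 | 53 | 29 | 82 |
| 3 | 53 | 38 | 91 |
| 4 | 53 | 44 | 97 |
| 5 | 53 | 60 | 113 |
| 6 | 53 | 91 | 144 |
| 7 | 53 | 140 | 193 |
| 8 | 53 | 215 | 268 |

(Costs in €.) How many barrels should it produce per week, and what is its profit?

Q = 5; profit = €37

Compute π = P·Q − TC at each output: Q=0: -53; Q=1: -43; Q=2: -22; Q=3: -1; Q=4: 23; Q=5: 37; Q=6: 36; Q=7: 17; Q=8: -28.
Profit is maximized at Q = 5. AVC there is 60/5 = €12 ≤ P, so producing beats shutting down (which would give -€53).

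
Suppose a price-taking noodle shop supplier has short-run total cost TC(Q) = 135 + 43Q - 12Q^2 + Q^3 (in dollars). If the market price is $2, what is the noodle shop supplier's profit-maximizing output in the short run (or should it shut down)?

Shut down

Variable cost is VC = 43Q - 12Q^2 + Q^3, so AVC = VC/Q = 43 - 12Q + Q^2 and MC = dTC/dQ = 43 - 24Q + 3Q^2.
AVC hits its minimum where MC = AVC, at Q = 6, giving min AVC = 43 - 12·6 + 6^2 = $7.
Since P = $2 < min AVC = $7, price fails to cover variable cost at any output.
The firm minimizes its loss by shutting down and losing only its fixed cost of $135.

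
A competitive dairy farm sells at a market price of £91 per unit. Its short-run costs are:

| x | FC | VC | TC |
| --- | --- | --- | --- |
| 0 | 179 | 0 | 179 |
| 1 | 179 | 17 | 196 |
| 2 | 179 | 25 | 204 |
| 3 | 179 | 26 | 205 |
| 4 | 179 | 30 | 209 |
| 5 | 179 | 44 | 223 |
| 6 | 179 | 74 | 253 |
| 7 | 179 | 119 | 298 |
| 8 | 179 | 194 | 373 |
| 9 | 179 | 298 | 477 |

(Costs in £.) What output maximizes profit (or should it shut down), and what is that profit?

x = 8; profit = £355

Profit at each row (π = 91x − TC): x=0: -179; x=1: -105; x=2: -22; x=3: 68; x=4: 155; x=5: 232; x=6: 293; x=7: 339; x=8: 355; x=9: 342.
Profit is maximized at x = 8. AVC there is 194/8 = £24.25 ≤ P, so producing beats shutting down (which would give -£179).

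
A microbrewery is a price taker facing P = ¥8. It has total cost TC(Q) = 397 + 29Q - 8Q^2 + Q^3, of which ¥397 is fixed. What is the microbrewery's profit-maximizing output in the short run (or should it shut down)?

Shut down

Strip out fixed cost: VC = 29Q - 8Q^2 + Q^3. Then AVC = 29 - 8Q + Q^2 and MC = 29 - 16Q + 3Q^2.
AVC hits its minimum where MC = AVC, at Q = 4, giving min AVC = 29 - 8·4 + 4^2 = ¥13.
P = ¥8 lies below min AVC = ¥13; no output level covers variable cost.
The firm minimizes its loss by shutting down and losing only its fixed cost of ¥397.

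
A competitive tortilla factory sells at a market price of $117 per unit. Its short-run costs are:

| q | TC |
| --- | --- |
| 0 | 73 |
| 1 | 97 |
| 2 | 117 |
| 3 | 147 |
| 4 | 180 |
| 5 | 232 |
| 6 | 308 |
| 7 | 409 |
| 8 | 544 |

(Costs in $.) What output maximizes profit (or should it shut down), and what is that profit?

q = 7; profit = $410

Tabulate TR − TC: q=0: -73; q=1: 20; q=2: 117; q=3: 204; q=4: 288; q=5: 353; q=6: 394; q=7: 410; q=8: 392.
Profit is maximized at q = 7. AVC there is 336/7 = $48 ≤ P, so producing beats shutting down (which would give -$73).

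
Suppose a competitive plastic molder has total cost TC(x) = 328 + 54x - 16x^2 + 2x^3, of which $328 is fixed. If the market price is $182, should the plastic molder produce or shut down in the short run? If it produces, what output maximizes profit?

Produce at x = 8

Strip out fixed cost: VC = 54x - 16x^2 + 2x^3. Then AVC = 54 - 16x + 2x^2 and MC = 54 - 32x + 6x^2.
AVC is minimized where dAVC/dx = -16 + 4x = 0, at x = 4; min AVC = 54 - 16·4 + 2·4^2 = $22.
P = $182 exceeds min AVC = $22, so the firm stays open.
Set P = MC: 182 = 54 - 32x + 6x^2 → -128 - 32x + 6x^2 = 0. The roots are x = -8/3 and x = 8; the profit-maximizing output is on the rising part of MC, so x* = 8.
Check: AVC at x = 8 is $54 ≤ P, so revenue covers variable cost.
Profit = P·x − TC = 182·8 − 760 = $696.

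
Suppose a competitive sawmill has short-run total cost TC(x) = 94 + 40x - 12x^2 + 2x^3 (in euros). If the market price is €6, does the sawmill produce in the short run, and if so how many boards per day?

Shut down

Strip out fixed cost: VC = 40x - 12x^2 + 2x^3. Then AVC = 40 - 12x + 2x^2 and MC = 40 - 24x + 6x^2.
The AVC parabola has its vertex at x = 12/4 = 3, where AVC = 40 - 12·3 + 2·3^2 = €22.
Since P = €6 < min AVC = €22, price fails to cover variable cost at any output.
Shutting down limits the loss to fixed cost, €94.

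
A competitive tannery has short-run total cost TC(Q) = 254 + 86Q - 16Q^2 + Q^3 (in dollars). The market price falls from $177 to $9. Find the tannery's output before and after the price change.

Output falls from 13 to 0 (the firm shuts down)

MC = 86 - 32Q + 3Q^2; the shutdown threshold is min AVC = $22 (at Q = 8).
With P = $177 above the shutdown price, P = MC gives Q = 13.
At P = $9 < min AVC = $22, price no longer covers variable cost at any output, so the firm shuts down: Q = 0.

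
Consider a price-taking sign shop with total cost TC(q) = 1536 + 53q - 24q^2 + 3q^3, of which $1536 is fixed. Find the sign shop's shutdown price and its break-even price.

Shutdown price = min AVC. AVC = 53 - 24q + 3q^2, with vertex at q = 4 and minimum $5.
ATC = 1536/q + 53 - 24q + 3q^2. Setting dATC/dq = −1536/q^2 − 24 + 6q = 0 gives q = 8 (since 6·8^3 − 24·8^2 = 1536).
min ATC = 1536/8 + 53 − 24·8 + 3·8^2 = $245. That is the break-even price.
For $5 ≤ P < $245 the firm produces at a loss; below $5 it shuts down.

Shutdown price = $5; break-even price = $245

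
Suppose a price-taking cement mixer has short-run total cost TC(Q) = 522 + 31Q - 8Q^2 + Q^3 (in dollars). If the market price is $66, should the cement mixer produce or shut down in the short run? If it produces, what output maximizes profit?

Produce at Q = 7

Variable cost is VC = 31Q - 8Q^2 + Q^3, so AVC = VC/Q = 31 - 8Q + Q^2 and MC = dTC/dQ = 31 - 16Q + 3Q^2.
AVC is minimized where dAVC/dQ = -8 + 2Q = 0, at Q = 4; min AVC = 31 - 8·4 + 4^2 = $15.
Since P = $66 ≥ min AVC = $15, price covers variable cost and the firm should produce.
Set P = MC: 66 = 31 - 16Q + 3Q^2 → -35 - 16Q + 3Q^2 = 0. The roots are Q = -5/3 and Q = 7; the profit-maximizing output is on the rising part of MC, so Q* = 7.
Check: AVC at Q = 7 is $24 ≤ P, so revenue covers variable cost.
Profit = P·Q − TC = 66·7 − 690 = -$228, a loss, but smaller than the $522 fixed cost the firm would lose by shutting down.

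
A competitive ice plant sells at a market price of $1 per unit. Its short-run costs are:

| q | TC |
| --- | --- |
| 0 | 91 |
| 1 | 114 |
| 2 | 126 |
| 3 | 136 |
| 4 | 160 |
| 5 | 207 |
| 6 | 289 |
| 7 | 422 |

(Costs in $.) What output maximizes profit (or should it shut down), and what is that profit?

q = 0 (shut down); profit = -$91

Profit at each row (π = 1q − TC): q=0: -91; q=1: -113; q=2: -124; q=3: -133; q=4: -156; q=5: -202; q=6: -283; q=7: -415.
Profit is highest at q = 0. Equivalently, the lowest AVC in the table is 45/3 ≈ $15 at q = 3, and P = $1 falls below it — price never covers variable cost, so the firm shuts down and loses only its fixed cost.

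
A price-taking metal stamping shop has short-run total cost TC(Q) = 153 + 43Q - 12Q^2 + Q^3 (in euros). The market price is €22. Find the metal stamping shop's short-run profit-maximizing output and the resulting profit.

AVC = 43 - 12Q + Q^2; min AVC = €7 at Q = 6. Since P = €22 ≥ min AVC, the firm produces.
With MC = 43 - 24Q + 3Q^2, P = MC on the upward-sloping part at Q* = 7.
TR = 22·7 = 154. TC = 153 + 56 = 209. Profit = 154 − 209 = -€55.
That loss of €55 beats the €153 the firm would lose by shutting down; producing recovers €98 of fixed cost.

Profit = -€55 at Q = 7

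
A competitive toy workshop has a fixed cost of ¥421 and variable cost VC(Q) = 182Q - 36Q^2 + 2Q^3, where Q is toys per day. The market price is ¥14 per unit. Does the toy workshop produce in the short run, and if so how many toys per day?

Shut down

Variable cost is VC = 182Q - 36Q^2 + 2Q^3, so AVC = VC/Q = 182 - 36Q + 2Q^2 and MC = dTC/dQ = 182 - 72Q + 6Q^2.
The AVC parabola has its vertex at Q = 36/4 = 9, where AVC = 182 - 36·9 + 2·9^2 = ¥20.
P = ¥14 lies below min AVC = ¥20; no output level covers variable cost.
The firm minimizes its loss by shutting down and losing only its fixed cost of ¥421.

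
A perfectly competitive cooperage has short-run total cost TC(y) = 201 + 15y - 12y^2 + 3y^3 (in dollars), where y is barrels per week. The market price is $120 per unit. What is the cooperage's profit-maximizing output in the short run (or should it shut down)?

Produce at y = 5

Variable cost is VC = 15y - 12y^2 + 3y^3, so AVC = VC/y = 15 - 12y + 3y^2 and MC = dTC/dy = 15 - 24y + 9y^2.
The AVC parabola has its vertex at y = 12/6 = 2, where AVC = 15 - 12·2 + 3·2^2 = $3.
P = $120 exceeds min AVC = $3, so the firm stays open.
Set P = MC: 120 = 15 - 24y + 9y^2 → -105 - 24y + 9y^2 = 0. The roots are y = -7/3 and y = 5; the profit-maximizing output is on the rising part of MC, so y* = 5.
Check: AVC at y = 5 is $30 ≤ P, so revenue covers variable cost.
Profit = P·y − TC = 120·5 − 351 = $249.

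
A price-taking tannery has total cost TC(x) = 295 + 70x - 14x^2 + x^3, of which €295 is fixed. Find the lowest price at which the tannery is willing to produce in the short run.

Short-run supply begins at min AVC. From VC = 70x - 14x^2 + x^3, AVC = 70 - 14x + x^2.
dAVC/dx = -14 + 2x = 0 gives x = 7. min AVC = 70 - 14·7 + 7^2 = 21.
For P < €21 the firm produces nothing.

€21 per unit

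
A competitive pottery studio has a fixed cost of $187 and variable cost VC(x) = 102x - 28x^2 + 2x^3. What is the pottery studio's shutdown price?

$4 per unit

Short-run supply begins at min AVC. From VC = 102x - 28x^2 + 2x^3, AVC = 102 - 28x + 2x^2.
At the minimum of AVC, MC = AVC. MC = 102 - 56x + 6x^2; setting MC = AVC gives 4x^2 - 28x = 0, so x = 7. min AVC = 4.
So the shutdown price is $4.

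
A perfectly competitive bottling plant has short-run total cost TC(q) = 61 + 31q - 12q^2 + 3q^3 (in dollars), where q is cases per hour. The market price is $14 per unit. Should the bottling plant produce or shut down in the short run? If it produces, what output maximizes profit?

Shut down

Variable cost is VC = 31q - 12q^2 + 3q^3, so AVC = VC/q = 31 - 12q + 3q^2 and MC = dTC/dq = 31 - 24q + 9q^2.
AVC is minimized where dAVC/dq = -12 + 6q = 0, at q = 2; min AVC = 31 - 12·2 + 3·2^2 = $19.
P = $14 lies below min AVC = $19; no output level covers variable cost.
Best response: produce nothing and absorb the $61 fixed cost.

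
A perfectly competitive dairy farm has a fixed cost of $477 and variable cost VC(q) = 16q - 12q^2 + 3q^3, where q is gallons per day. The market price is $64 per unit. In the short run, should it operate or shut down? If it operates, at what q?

Strip out fixed cost: VC = 16q - 12q^2 + 3q^3. Then AVC = 16 - 12q + 3q^2 and MC = 16 - 24q + 9q^2.
AVC is minimized where dAVC/dq = -12 + 6q = 0, at q = 2; min AVC = 16 - 12·2 + 3·2^2 = $4.
P = $64 exceeds min AVC = $4, so the firm stays open.
Set P = MC: 64 = 16 - 24q + 9q^2 → -48 - 24q + 9q^2 = 0. The roots are q = -4/3 and q = 4; the profit-maximizing output is on the rising part of MC, so q* = 4.
Check: AVC at q = 4 is $16 ≤ P, so revenue covers variable cost.
Profit = P·q − TC = 64·4 − 541 = -$285, a loss, but smaller than the $477 fixed cost the firm would lose by shutting down.

Produce at q = 4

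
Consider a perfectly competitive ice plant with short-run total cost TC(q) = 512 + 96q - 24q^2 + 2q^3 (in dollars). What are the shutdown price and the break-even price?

Shutdown price = $24; break-even price = $96

Shutdown price = min AVC. AVC = 96 - 24q + 2q^2, with vertex at q = 6 and minimum $24.
ATC = 512/q + 96 - 24q + 2q^2. Setting dATC/dq = −512/q^2 − 24 + 4q = 0 gives q = 8 (since 4·8^3 − 24·8^2 = 512).
min ATC = 512/8 + 96 − 24·8 + 2·8^2 = $96. That is the break-even price.
Between these two prices the firm operates at a loss; above $96 it earns a profit.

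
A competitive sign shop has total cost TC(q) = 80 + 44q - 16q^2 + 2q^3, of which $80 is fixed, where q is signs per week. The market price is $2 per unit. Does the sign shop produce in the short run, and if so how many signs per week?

Variable cost is VC = 44q - 16q^2 + 2q^3, so AVC = VC/q = 44 - 16q + 2q^2 and MC = dTC/dq = 44 - 32q + 6q^2.
AVC is minimized where dAVC/dq = -16 + 4q = 0, at q = 4; min AVC = 44 - 16·4 + 2·4^2 = $12.
Since P = $2 < min AVC = $12, price fails to cover variable cost at any output.
Shutting down limits the loss to fixed cost, $80.

Shut down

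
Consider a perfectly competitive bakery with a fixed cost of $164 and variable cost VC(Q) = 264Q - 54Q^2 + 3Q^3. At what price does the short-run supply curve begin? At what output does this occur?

$21 per unit, at Q = 9

The firm shuts down when price falls below the minimum of average variable cost. AVC = VC/Q = 264 - 54Q + 3Q^2.
At the minimum of AVC, MC = AVC. MC = 264 - 108Q + 9Q^2; setting MC = AVC gives 6Q^2 - 54Q = 0, so Q = 9. min AVC = 21.
So the shutdown price is $21.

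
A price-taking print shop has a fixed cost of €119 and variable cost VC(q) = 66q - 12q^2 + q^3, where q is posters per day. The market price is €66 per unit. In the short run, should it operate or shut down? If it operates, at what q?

Strip out fixed cost: VC = 66q - 12q^2 + q^3. Then AVC = 66 - 12q + q^2 and MC = 66 - 24q + 3q^2.
AVC hits its minimum where MC = AVC, at q = 6, giving min AVC = 66 - 12·6 + 6^2 = €30.
Since P = €66 ≥ min AVC = €30, price covers variable cost and the firm should produce.
Set P = MC: 66 = 66 - 24q + 3q^2 → -24q + 3q^2 = 0. The roots are q = 0 and q = 8; the profit-maximizing output is on the rising part of MC, so q* = 8.
Check: AVC at q = 8 is €34 ≤ P, so revenue covers variable cost.
Profit = P·q − TC = 66·8 − 391 = €137.

Produce at q = 8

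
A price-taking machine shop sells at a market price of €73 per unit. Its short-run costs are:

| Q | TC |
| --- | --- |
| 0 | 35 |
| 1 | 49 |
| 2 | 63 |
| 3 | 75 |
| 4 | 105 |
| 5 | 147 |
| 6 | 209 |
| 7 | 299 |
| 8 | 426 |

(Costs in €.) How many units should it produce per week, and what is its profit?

Profit at each row (π = 73Q − TC): Q=0: -35; Q=1: 24; Q=2: 83; Q=3: 144; Q=4: 187; Q=5: 218; Q=6: 229; Q=7: 212; Q=8: 158.
Profit is maximized at Q = 6. AVC there is 174/6 = €29 ≤ P, so producing beats shutting down (which would give -€35).

Q = 6; profit = €229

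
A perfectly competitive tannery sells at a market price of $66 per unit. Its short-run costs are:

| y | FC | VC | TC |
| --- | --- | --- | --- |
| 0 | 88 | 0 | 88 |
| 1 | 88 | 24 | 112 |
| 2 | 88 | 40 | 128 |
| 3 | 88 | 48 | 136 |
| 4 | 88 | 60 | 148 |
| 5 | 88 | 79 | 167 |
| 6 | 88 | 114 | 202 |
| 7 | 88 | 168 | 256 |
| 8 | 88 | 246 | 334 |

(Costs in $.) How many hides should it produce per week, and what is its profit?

y = 7; profit = $206

Compute π = P·y − TC at each output: y=0: -88; y=1: -46; y=2: 4; y=3: 62; y=4: 116; y=5: 163; y=6: 194; y=7: 206; y=8: 194.
Profit is maximized at y = 7. AVC there is 168/7 = $24 ≤ P, so producing beats shutting down (which would give -$88).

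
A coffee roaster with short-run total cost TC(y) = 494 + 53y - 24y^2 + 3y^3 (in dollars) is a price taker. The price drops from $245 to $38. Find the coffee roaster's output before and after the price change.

Output falls from 8 to 5

AVC = 53 - 24y + 3y^2, minimized at y = 4 where min AVC = $5. MC = 53 - 48y + 9y^2.
At P = $245 ≥ min AVC, set P = MC on the rising branch: y = 8.
At P = $38 ≥ min AVC, set P = MC: y = 5. The firm stays open but cuts output.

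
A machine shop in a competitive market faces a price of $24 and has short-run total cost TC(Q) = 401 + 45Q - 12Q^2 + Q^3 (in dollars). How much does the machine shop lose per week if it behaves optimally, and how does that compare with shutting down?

Profit = -$303 at Q = 7

AVC = 45 - 12Q + Q^2 has its minimum $9 at Q = 6; price $24 clears that bar, so the firm operates.
MC = 45 - 24Q + 3Q^2. Setting P = MC and taking the root on the rising branch gives Q* = 7.
TR = 24·7 = 168. TC = 401 + 70 = 471. Profit = 168 − 471 = -$303.
That loss of $303 beats the $401 the firm would lose by shutting down; producing recovers $98 of fixed cost.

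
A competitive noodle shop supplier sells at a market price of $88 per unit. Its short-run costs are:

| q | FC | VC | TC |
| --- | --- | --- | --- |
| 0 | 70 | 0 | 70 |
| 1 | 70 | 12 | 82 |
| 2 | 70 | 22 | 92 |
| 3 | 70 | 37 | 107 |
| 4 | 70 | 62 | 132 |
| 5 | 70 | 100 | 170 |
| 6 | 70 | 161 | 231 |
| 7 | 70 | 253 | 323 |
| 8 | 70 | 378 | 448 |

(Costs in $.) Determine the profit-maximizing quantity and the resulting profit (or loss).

Tabulate TR − TC: q=0: -70; q=1: 6; q=2: 84; q=3: 157; q=4: 220; q=5: 270; q=6: 297; q=7: 293; q=8: 256.
Profit is maximized at q = 6. AVC there is 161/6 = $26.83 ≤ P, so producing beats shutting down (which would give -$70).

q = 6; profit = $297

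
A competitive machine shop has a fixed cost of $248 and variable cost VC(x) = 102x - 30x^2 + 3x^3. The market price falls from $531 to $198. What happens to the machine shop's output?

MC = 102 - 60x + 9x^2; the shutdown threshold is min AVC = $27 (at x = 5).
With P = $531 above the shutdown price, P = MC gives x = 11.
At P = $198 ≥ min AVC, set P = MC: x = 8. The firm stays open but cuts output.

Output falls from 11 to 8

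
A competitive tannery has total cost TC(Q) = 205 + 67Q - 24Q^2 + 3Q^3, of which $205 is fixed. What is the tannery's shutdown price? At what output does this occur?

The firm shuts down when price falls below the minimum of average variable cost. AVC = VC/Q = 67 - 24Q + 3Q^2.
dAVC/dQ = -24 + 6Q = 0 gives Q = 4. min AVC = 67 - 24·4 + 3·4^2 = 19.
For P < $19 the firm produces nothing.

$19 per unit, at Q = 4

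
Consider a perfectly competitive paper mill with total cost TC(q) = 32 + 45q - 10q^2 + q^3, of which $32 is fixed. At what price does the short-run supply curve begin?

$20 per unit

The firm shuts down when price falls below the minimum of average variable cost. AVC = VC/q = 45 - 10q + q^2.
dAVC/dq = -10 + 2q = 0 gives q = 5. min AVC = 45 - 10·5 + 5^2 = 20.
The firm shuts down for any P below $20.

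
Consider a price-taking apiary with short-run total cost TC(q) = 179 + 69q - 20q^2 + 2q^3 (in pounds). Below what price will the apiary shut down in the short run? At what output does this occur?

The firm shuts down when price falls below the minimum of average variable cost. AVC = VC/q = 69 - 20q + 2q^2.
dAVC/dq = -20 + 4q = 0 gives q = 5. min AVC = 69 - 20·5 + 2·5^2 = 19.
So the shutdown price is £19.

£19 per unit, at q = 5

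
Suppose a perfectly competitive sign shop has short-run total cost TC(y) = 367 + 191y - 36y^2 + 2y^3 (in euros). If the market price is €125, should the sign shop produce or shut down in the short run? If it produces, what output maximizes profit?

Strip out fixed cost: VC = 191y - 36y^2 + 2y^3. Then AVC = 191 - 36y + 2y^2 and MC = 191 - 72y + 6y^2.
AVC is minimized where dAVC/dy = -36 + 4y = 0, at y = 9; min AVC = 191 - 36·9 + 2·9^2 = €29.
P = €125 exceeds min AVC = €29, so the firm stays open.
Set P = MC: 125 = 191 - 72y + 6y^2 → 66 - 72y + 6y^2 = 0. The roots are y = 1 and y = 11; the profit-maximizing output is on the rising part of MC, so y* = 11.
Check: AVC at y = 11 is €37 ≤ P, so revenue covers variable cost.
Profit = P·y − TC = 125·11 − 774 = €601.

Produce at y = 11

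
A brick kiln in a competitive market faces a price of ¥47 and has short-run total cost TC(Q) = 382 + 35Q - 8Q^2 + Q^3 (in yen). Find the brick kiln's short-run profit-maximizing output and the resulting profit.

AVC = 35 - 8Q + Q^2 has its minimum ¥19 at Q = 4; price ¥47 clears that bar, so the firm operates.
With MC = 35 - 16Q + 3Q^2, P = MC on the upward-sloping part at Q* = 6.
TR = 47·6 = 282. TC = 382 + 138 = 520. Profit = 282 − 520 = -¥238.
Shutting down would mean losing the fixed cost of ¥382, so operating at a loss of ¥238 is better by ¥144.

Profit = -¥238 at Q = 6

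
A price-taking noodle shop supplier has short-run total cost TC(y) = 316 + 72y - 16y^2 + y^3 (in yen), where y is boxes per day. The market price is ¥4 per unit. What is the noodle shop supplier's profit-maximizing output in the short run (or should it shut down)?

Shut down

From TC, MC = TC'(y) = 72 - 32y + 3y^2 and AVC = VC/y = 72 - 16y + y^2.
The AVC parabola has its vertex at y = 16/2 = 8, where AVC = 72 - 16·8 + 8^2 = ¥8.
Since P = ¥4 < min AVC = ¥8, price fails to cover variable cost at any output.
Shutting down limits the loss to fixed cost, ¥316.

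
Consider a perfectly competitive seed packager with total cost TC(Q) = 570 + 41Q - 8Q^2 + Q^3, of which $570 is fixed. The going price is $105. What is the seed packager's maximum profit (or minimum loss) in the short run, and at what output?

Profit = -$58 at Q = 8

AVC = 41 - 8Q + Q^2 has its minimum $25 at Q = 4; price $105 clears that bar, so the firm operates.
MC = 41 - 16Q + 3Q^2. Setting P = MC and taking the root on the rising branch gives Q* = 8.
TR = 105·8 = 840. TC = 570 + 328 = 898. Profit = 840 − 898 = -$58.
By producing, the firm covers all variable cost plus $512 of fixed cost; shutting down would lose the full $570.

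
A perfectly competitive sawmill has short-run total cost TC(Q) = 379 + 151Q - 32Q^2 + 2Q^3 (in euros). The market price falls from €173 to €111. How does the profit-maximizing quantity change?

Output falls from 11 to 10

AVC = 151 - 32Q + 2Q^2, minimized at Q = 8 where min AVC = €23. MC = 151 - 64Q + 6Q^2.
With P = €173 above the shutdown price, P = MC gives Q = 11.
At P = €111 ≥ min AVC, set P = MC: Q = 10. The firm stays open but cuts output.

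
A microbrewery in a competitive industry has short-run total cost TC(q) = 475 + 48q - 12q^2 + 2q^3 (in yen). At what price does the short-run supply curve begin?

¥30 per unit

Short-run supply begins at min AVC. From VC = 48q - 12q^2 + 2q^3, AVC = 48 - 12q + 2q^2.
At the minimum of AVC, MC = AVC. MC = 48 - 24q + 6q^2; setting MC = AVC gives 4q^2 - 12q = 0, so q = 3. min AVC = 30.
So the shutdown price is ¥30.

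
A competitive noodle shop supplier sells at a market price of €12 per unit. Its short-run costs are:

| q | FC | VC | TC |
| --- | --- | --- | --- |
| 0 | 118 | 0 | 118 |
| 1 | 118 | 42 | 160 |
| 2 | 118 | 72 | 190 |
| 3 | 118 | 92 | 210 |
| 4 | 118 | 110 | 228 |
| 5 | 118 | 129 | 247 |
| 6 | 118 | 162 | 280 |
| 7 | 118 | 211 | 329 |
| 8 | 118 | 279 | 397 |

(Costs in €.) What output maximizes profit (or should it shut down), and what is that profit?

q = 0 (shut down); profit = -€118

Tabulate TR − TC: q=0: -118; q=1: -148; q=2: -166; q=3: -174; q=4: -180; q=5: -187; q=6: -208; q=7: -245; q=8: -301.
Profit is highest at q = 0. Equivalently, the lowest AVC in the table is 129/5 ≈ €25.80 at q = 5, and P = €12 falls below it — price never covers variable cost, so the firm shuts down and loses only its fixed cost.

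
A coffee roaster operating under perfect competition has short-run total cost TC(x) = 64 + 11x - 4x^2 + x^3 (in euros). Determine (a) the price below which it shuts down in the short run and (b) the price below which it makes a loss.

AVC = 11 - 4x + x^2; minimized at x = 2, giving min AVC = €7. That is the shutdown price.
ATC = 64/x + 11 - 4x + x^2. Setting dATC/dx = −64/x^2 − 4 + 2x = 0 gives x = 4 (since 2·4^3 − 4·4^2 = 64).
min ATC = 64/4 + 11 − 4·4 + 4^2 = €27. That is the break-even price.
Between these two prices the firm operates at a loss; above €27 it earns a profit.

Shutdown price = €7; break-even price = €27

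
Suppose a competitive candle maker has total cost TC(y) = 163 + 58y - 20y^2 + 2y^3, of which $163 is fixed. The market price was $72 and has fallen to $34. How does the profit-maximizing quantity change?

MC = 58 - 40y + 6y^2; the shutdown threshold is min AVC = $8 (at y = 5).
At P = $72 ≥ min AVC, set P = MC on the rising branch: y = 7.
At P = $34 ≥ min AVC, set P = MC: y = 6. The firm stays open but cuts output.

Output falls from 7 to 6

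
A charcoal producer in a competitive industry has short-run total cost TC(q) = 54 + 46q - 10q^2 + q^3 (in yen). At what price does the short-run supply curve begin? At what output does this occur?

¥21 per unit, at q = 5

Short-run supply begins at min AVC. From VC = 46q - 10q^2 + q^3, AVC = 46 - 10q + q^2.
dAVC/dq = -10 + 2q = 0 gives q = 5. min AVC = 46 - 10·5 + 5^2 = 21.
For P < ¥21 the firm produces nothing.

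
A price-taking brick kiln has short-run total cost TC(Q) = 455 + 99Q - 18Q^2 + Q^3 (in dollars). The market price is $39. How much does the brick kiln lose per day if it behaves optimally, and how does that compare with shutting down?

Profit = -$255 at Q = 10

AVC = 99 - 18Q + Q^2; min AVC = $18 at Q = 9. Since P = $39 ≥ min AVC, the firm produces.
MC = 99 - 36Q + 3Q^2. Setting P = MC and taking the root on the rising branch gives Q* = 10.
TR = 39·10 = 390. TC = 455 + 190 = 645. Profit = 390 − 645 = -$255.
Shutting down would mean losing the fixed cost of $455, so operating at a loss of $255 is better by $200.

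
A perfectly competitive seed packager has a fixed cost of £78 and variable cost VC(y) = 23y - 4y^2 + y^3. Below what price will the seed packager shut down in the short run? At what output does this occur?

Short-run supply begins at min AVC. From VC = 23y - 4y^2 + y^3, AVC = 23 - 4y + y^2.
dAVC/dy = -4 + 2y = 0 gives y = 2. min AVC = 23 - 4·2 + 2^2 = 19.
So the shutdown price is £19.

£19 per unit, at y = 2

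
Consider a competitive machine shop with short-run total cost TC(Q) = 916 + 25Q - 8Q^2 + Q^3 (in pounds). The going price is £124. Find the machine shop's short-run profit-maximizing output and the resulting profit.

Profit = -£106 at Q = 9

AVC = 25 - 8Q + Q^2 has its minimum £9 at Q = 4; price £124 clears that bar, so the firm operates.
MC = 25 - 16Q + 3Q^2. Setting P = MC and taking the root on the rising branch gives Q* = 9.
TR = 124·9 = 1116. TC = 916 + 306 = 1222. Profit = 1116 − 1222 = -£106.
Shutting down would mean losing the fixed cost of £916, so operating at a loss of £106 is better by £810.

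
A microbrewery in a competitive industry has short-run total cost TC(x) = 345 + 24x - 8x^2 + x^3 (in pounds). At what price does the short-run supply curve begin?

Short-run supply begins at min AVC. From VC = 24x - 8x^2 + x^3, AVC = 24 - 8x + x^2.
At the minimum of AVC, MC = AVC. MC = 24 - 16x + 3x^2; setting MC = AVC gives 2x^2 - 8x = 0, so x = 4. min AVC = 8.
For P < £8 the firm produces nothing.

£8 per unit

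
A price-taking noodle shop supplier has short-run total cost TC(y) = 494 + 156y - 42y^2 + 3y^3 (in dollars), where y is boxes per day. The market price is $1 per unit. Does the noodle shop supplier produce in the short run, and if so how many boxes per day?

Variable cost is VC = 156y - 42y^2 + 3y^3, so AVC = VC/y = 156 - 42y + 3y^2 and MC = dTC/dy = 156 - 84y + 9y^2.
AVC hits its minimum where MC = AVC, at y = 7, giving min AVC = 156 - 42·7 + 3·7^2 = $9.
Since P = $1 < min AVC = $9, price fails to cover variable cost at any output.
The firm minimizes its loss by shutting down and losing only its fixed cost of $494.

Shut down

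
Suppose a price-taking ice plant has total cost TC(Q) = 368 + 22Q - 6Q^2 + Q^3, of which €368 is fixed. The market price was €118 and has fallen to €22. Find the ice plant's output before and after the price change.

Output falls from 8 to 4

AVC = 22 - 6Q + Q^2, minimized at Q = 3 where min AVC = €13. MC = 22 - 12Q + 3Q^2.
At P = €118 ≥ min AVC, set P = MC on the rising branch: Q = 8.
At P = €22 ≥ min AVC, set P = MC: Q = 4. The firm stays open but cuts output.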